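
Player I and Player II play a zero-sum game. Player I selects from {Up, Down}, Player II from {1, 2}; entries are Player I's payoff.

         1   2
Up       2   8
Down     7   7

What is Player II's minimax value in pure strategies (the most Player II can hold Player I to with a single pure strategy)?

Column maxima: 1 → 7, 2 → 8.
The smallest of these is 7.

7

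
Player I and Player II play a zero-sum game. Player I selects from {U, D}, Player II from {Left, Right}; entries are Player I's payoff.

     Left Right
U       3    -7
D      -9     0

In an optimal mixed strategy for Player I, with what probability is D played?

10/19

Row minima: U → -7, D → -9; maximin = -7.
Column maxima: Left → 3, Right → 0; minimax = 0.
-7 ≠ 0, so there is no saddle point; optimal play is mixed.
Let Player I play U with probability p. Expected payoff against Left: 3p + (-9)(1−p) = 12p − 9; against Right: (-7)p + 0(1−p) = −7p.
Setting these equal: 12p − 9 = −7p ⇒ 19p = 9 ⇒ p = 9/19, and the value is (12)·(9/19) − 9 = -63/19.
For Player II: with q = P(Left), equating U's and D's payoffs gives 10q − 7 = −9q ⇒ q = 7/19.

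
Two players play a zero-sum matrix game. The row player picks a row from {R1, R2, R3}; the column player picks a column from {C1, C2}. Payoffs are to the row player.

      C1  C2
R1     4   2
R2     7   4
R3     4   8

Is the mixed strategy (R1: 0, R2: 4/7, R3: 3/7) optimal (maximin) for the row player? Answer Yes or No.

Against C1 this mix gives (4/7)·7 + (3/7)·4 = 40/7.
Against C2 this mix gives (4/7)·4 + (3/7)·8 = 40/7.
All of the column player's active replies (C1, C2) yield 40/7, and no column does worse for the row player. The mix makes the column player indifferent and guarantees 40/7, so it is optimal.

Yes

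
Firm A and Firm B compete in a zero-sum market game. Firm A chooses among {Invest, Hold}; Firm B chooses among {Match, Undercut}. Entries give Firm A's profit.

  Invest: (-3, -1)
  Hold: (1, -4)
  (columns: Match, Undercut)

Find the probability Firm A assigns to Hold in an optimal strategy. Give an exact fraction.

2/7

Row minima: Invest → -3, Hold → -4; maximin = -3.
Column maxima: Match → 1, Undercut → -1; minimax = -1.
-3 ≠ -1, so there is no saddle point; optimal play is mixed.
Let Firm A play Invest with probability p. Expected payoff against Match: (-3)p + 1(1−p) = −4p + 1; against Undercut: (-1)p + (-4)(1−p) = 3p − 4.
Setting these equal: −4p + 1 = 3p − 4 ⇒ −7p = -5 ⇒ p = 5/7, and the value is (-4)·(5/7) + 1 = -13/7.
For Firm B: with q = P(Match), equating Invest's and Hold's payoffs gives −2q − 1 = 5q − 4 ⇒ q = 3/7.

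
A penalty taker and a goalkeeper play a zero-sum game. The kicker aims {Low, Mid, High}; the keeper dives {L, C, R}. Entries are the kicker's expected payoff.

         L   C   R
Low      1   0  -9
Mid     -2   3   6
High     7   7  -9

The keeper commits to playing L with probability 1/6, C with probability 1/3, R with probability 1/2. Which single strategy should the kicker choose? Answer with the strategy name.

Mid

Expected payoff of Low: (1/6)·1 + (1/3)·0 + (1/2)·(-9) = -13/3.
Expected payoff of Mid: (1/6)·(-2) + (1/3)·3 + (1/2)·6 = 11/3.
Expected payoff of High: (1/6)·7 + (1/3)·7 + (1/2)·(-9) = -1.
The largest is 11/3, so the kicker's best response is Mid.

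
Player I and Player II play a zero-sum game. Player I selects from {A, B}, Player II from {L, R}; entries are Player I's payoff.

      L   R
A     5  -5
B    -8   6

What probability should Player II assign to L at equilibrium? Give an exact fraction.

Row minima: A → -5, B → -8; maximin = -5.
Column maxima: L → 5, R → 6; minimax = 5.
-5 ≠ 5, so there is no saddle point; optimal play is mixed.
Let Player I play A with probability p. Expected payoff against L: 5p + (-8)(1−p) = 13p − 8; against R: (-5)p + 6(1−p) = −11p + 6.
Setting these equal: 13p − 8 = −11p + 6 ⇒ 24p = 14 ⇒ p = 7/12, and the value is (13)·(7/12) − 8 = -5/12.
For Player II: with q = P(L), equating A's and B's payoffs gives 10q − 5 = −14q + 6 ⇒ q = 11/24.

11/24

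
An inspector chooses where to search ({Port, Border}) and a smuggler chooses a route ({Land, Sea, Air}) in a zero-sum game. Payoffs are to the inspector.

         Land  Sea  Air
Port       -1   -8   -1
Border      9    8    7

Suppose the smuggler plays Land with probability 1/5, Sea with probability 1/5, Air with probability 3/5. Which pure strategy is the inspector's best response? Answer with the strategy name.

Border

Expected payoff of Port: (1/5)·(-1) + (1/5)·(-8) + (3/5)·(-1) = -12/5.
Expected payoff of Border: (1/5)·9 + (1/5)·8 + (3/5)·7 = 38/5.
The largest is 38/5, so the inspector's best response is Border.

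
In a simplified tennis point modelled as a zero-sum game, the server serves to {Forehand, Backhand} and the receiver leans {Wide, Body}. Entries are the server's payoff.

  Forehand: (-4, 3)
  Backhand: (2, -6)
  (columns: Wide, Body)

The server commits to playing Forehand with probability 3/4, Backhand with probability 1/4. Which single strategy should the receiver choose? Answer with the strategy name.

If the receiver plays Wide, the server's expected payoff is (3/4)·(-4) + (1/4)·2 = -5/2.
If the receiver plays Body, the server's expected payoff is (3/4)·3 + (1/4)·(-6) = 3/4.
The receiver minimizes the server's payoff; the smallest is -5/2, so the best response is Wide.

Wide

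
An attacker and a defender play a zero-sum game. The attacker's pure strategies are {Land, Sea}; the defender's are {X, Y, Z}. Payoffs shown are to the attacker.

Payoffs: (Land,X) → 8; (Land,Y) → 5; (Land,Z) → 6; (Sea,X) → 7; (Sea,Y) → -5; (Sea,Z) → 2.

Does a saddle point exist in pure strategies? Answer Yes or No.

Row minima: Land → 5, Sea → -5; maximin = 5.
Column maxima: X → 8, Y → 5, Z → 6; minimax = 5.
maximin = minimax = 5, so a saddle point exists.

Yes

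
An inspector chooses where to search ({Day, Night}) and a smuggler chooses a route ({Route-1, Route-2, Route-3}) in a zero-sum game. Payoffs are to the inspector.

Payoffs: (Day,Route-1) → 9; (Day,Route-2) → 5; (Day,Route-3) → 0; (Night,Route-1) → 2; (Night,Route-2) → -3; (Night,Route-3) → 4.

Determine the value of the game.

5/3

Row minima: Day → 0, Night → -3; maximin = 0.
Column maxima: Route-1 → 9, Route-2 → 5, Route-3 → 4; minimax = 4.
0 ≠ 4, so there is no saddle point; optimal play is mixed.
Route-1 is strictly dominated by Route-2 (it gives the inspector strictly more in every row), so the smuggler never plays it.
On the remaining 2×2 (Day, Night vs Route-2, Route-3):
Let the inspector play Day with probability p. Expected payoff against Route-2: 5p + (-3)(1−p) = 8p − 3; against Route-3: 0p + 4(1−p) = −4p + 4.
Setting these equal: 8p − 3 = −4p + 4 ⇒ 12p = 7 ⇒ p = 7/12, and the value is (8)·(7/12) − 3 = 5/3.
For the smuggler: with q = P(Route-2), equating Day's and Night's payoffs gives 5q = −7q + 4 ⇒ q = 1/3.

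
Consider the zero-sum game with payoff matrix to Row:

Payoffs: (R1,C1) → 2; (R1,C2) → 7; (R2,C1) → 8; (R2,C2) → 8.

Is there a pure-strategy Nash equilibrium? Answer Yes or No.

Row minima: R1 → 2, R2 → 8; maximin = 8.
Column maxima: C1 → 8, C2 → 8; minimax = 8.
maximin = minimax = 8, so a saddle point exists.

Yes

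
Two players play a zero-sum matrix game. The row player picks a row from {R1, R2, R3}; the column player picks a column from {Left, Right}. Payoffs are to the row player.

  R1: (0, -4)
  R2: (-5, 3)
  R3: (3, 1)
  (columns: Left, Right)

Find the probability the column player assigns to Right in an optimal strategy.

4/5

Row minima: R1 → -4, R2 → -5, R3 → 1; maximin = 1.
Column maxima: Left → 3, Right → 3; minimax = 3.
1 ≠ 3, so there is no saddle point; optimal play is mixed.
R1 is strictly dominated by R3, so the row player never plays it.
On the remaining 2×2 (R2, R3 vs Left, Right):
Let the row player play R2 with probability p. Expected payoff against Left: (-5)p + 3(1−p) = −8p + 3; against Right: 3p + 1(1−p) = 2p + 1.
Setting these equal: −8p + 3 = 2p + 1 ⇒ −10p = -2 ⇒ p = 1/5, and the value is (-8)·(1/5) + 3 = 7/5.
For the column player: with q = P(Left), equating R2's and R3's payoffs gives −8q + 3 = 2q + 1 ⇒ q = 1/5.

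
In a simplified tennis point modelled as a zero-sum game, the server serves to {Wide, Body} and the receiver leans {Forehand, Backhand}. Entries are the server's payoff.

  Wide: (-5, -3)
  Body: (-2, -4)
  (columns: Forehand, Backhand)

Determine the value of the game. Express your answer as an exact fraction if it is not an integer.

Row minima: Wide → -5, Body → -4; maximin = -4.
Column maxima: Forehand → -2, Backhand → -3; minimax = -3.
-4 ≠ -3, so there is no saddle point; optimal play is mixed.
Let the server play Wide with probability p. Expected payoff against Forehand: (-5)p + (-2)(1−p) = −3p − 2; against Backhand: (-3)p + (-4)(1−p) = p − 4.
Setting these equal: −3p − 2 = p − 4 ⇒ −4p = -2 ⇒ p = 1/2, and the value is (-3)·(1/2) − 2 = -7/2.
For the receiver: with q = P(Forehand), equating Wide's and Body's payoffs gives −2q − 3 = 2q − 4 ⇒ q = 1/4.

-7/2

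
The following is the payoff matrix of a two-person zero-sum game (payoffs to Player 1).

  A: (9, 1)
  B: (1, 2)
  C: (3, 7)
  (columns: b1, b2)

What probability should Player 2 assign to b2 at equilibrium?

Row minima: A → 1, B → 1, C → 3; maximin = 3.
Column maxima: b1 → 9, b2 → 7; minimax = 7.
3 ≠ 7, so there is no saddle point; optimal play is mixed.
B is strictly dominated by C, so Player 1 never plays it.
On the remaining 2×2 (A, C vs b1, b2):
Let Player 1 play A with probability p. Expected payoff against b1: 9p + 3(1−p) = 6p + 3; against b2: 1p + 7(1−p) = −6p + 7.
Setting these equal: 6p + 3 = −6p + 7 ⇒ 12p = 4 ⇒ p = 1/3, and the value is (6)·(1/3) + 3 = 5.
For Player 2: with q = P(b1), equating A's and C's payoffs gives 8q + 1 = −4q + 7 ⇒ q = 1/2.

1/2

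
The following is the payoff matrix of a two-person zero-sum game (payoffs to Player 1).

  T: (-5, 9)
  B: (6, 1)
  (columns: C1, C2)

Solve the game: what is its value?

Row minima: T → -5, B → 1; maximin = 1.
Column maxima: C1 → 6, C2 → 9; minimax = 6.
1 ≠ 6, so there is no saddle point; optimal play is mixed.
Let Player 1 play T with probability p. Expected payoff against C1: (-5)p + 6(1−p) = −11p + 6; against C2: 9p + 1(1−p) = 8p + 1.
Setting these equal: −11p + 6 = 8p + 1 ⇒ −19p = -5 ⇒ p = 5/19, and the value is (-11)·(5/19) + 6 = 59/19.
For Player 2: with q = P(C1), equating T's and B's payoffs gives −14q + 9 = 5q + 1 ⇒ q = 8/19.

59/19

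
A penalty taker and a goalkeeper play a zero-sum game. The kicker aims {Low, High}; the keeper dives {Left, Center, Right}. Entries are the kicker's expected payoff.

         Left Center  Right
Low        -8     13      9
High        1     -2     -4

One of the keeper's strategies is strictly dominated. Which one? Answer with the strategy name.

Right holds the kicker's payoff strictly below Center in every row: 9 < 13, -4 < -2.
So Center is strictly dominated for the keeper.

Center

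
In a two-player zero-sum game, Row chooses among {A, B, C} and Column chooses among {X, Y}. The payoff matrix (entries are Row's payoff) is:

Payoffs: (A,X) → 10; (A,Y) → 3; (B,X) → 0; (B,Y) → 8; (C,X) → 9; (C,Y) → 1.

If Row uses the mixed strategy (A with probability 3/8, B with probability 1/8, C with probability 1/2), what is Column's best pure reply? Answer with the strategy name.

If Column plays X, Row's expected payoff is (3/8)·10 + (1/8)·0 + (1/2)·9 = 33/4.
If Column plays Y, Row's expected payoff is (3/8)·3 + (1/8)·8 + (1/2)·1 = 21/8.
Column minimizes Row's payoff; the smallest is 21/8, so the best response is Y.

Y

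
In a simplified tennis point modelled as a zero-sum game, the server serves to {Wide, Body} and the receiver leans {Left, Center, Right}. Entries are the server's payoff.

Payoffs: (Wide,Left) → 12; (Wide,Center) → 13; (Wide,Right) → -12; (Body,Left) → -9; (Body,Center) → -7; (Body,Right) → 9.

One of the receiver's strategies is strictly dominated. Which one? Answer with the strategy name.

Center

Left holds the server's payoff strictly below Center in every row: 12 < 13, -9 < -7.
So Center is strictly dominated for the receiver.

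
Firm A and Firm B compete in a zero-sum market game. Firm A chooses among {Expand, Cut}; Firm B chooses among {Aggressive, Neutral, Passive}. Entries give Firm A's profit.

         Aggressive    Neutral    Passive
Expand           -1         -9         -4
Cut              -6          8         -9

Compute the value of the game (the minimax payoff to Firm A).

-113/22

Row minima: Expand → -9, Cut → -9; maximin = -9.
Column maxima: Aggressive → -1, Neutral → 8, Passive → -4; minimax = -4.
-9 ≠ -4, so there is no saddle point; optimal play is mixed.
Aggressive is strictly dominated by Passive (it gives Firm A strictly more in every row), so Firm B never plays it.
On the remaining 2×2 (Expand, Cut vs Neutral, Passive):
Let Firm A play Expand with probability p. Expected payoff against Neutral: (-9)p + 8(1−p) = −17p + 8; against Passive: (-4)p + (-9)(1−p) = 5p − 9.
Setting these equal: −17p + 8 = 5p − 9 ⇒ −22p = -17 ⇒ p = 17/22, and the value is (-17)·(17/22) + 8 = -113/22.
For Firm B: with q = P(Neutral), equating Expand's and Cut's payoffs gives −5q − 4 = 17q − 9 ⇒ q = 5/22.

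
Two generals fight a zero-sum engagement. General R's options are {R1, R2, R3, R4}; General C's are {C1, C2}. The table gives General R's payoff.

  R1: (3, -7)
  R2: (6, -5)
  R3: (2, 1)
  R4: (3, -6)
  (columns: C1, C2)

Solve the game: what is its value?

1

Row minima: R1 → -7, R2 → -5, R3 → 1, R4 → -6; maximin = 1.
Column maxima: C1 → 6, C2 → 1; minimax = 1.
Since maximin = minimax = 1, there is a saddle point and the value is 1.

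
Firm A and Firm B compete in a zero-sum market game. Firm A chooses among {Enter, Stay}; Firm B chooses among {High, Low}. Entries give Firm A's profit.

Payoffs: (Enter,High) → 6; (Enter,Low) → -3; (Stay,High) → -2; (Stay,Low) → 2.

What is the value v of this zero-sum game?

6/13

Row minima: Enter → -3, Stay → -2; maximin = -2.
Column maxima: High → 6, Low → 2; minimax = 2.
-2 ≠ 2, so there is no saddle point; optimal play is mixed.
Let Firm A play Enter with probability p. Expected payoff against High: 6p + (-2)(1−p) = 8p − 2; against Low: (-3)p + 2(1−p) = −5p + 2.
Setting these equal: 8p − 2 = −5p + 2 ⇒ 13p = 4 ⇒ p = 4/13, and the value is (8)·(4/13) − 2 = 6/13.
For Firm B: with q = P(High), equating Enter's and Stay's payoffs gives 9q − 3 = −4q + 2 ⇒ q = 5/13.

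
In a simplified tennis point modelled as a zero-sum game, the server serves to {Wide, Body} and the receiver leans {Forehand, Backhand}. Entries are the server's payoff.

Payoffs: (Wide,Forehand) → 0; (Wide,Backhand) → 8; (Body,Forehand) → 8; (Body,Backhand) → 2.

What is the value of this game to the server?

32/7

Row minima: Wide → 0, Body → 2; maximin = 2.
Column maxima: Forehand → 8, Backhand → 8; minimax = 8.
2 ≠ 8, so there is no saddle point; optimal play is mixed.
Let the server play Wide with probability p. Expected payoff against Forehand: 0p + 8(1−p) = −8p + 8; against Backhand: 8p + 2(1−p) = 6p + 2.
Setting these equal: −8p + 8 = 6p + 2 ⇒ −14p = -6 ⇒ p = 3/7, and the value is (-8)·(3/7) + 8 = 32/7.
For the receiver: with q = P(Forehand), equating Wide's and Body's payoffs gives −8q + 8 = 6q + 2 ⇒ q = 3/7.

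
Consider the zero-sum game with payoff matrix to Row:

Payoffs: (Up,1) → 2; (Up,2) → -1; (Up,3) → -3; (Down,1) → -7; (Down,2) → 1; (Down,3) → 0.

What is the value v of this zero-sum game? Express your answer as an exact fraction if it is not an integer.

Row minima: Up → -3, Down → -7; maximin = -3.
Column maxima: 1 → 2, 2 → 1, 3 → 0; minimax = 0.
-3 ≠ 0, so there is no saddle point; optimal play is mixed.
2 is strictly dominated by 3 (it gives Row strictly more in every row), so Column never plays it.
On the remaining 2×2 (Up, Down vs 1, 3):
Let Row play Up with probability p. Expected payoff against 1: 2p + (-7)(1−p) = 9p − 7; against 3: (-3)p + 0(1−p) = −3p.
Setting these equal: 9p − 7 = −3p ⇒ 12p = 7 ⇒ p = 7/12, and the value is (9)·(7/12) − 7 = -7/4.
For Column: with q = P(1), equating Up's and Down's payoffs gives 5q − 3 = −7q ⇒ q = 1/4.

-7/4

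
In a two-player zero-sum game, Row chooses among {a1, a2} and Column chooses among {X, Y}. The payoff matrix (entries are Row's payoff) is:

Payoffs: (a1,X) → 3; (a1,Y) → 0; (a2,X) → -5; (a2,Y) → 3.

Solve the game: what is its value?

Row minima: a1 → 0, a2 → -5; maximin = 0.
Column maxima: X → 3, Y → 3; minimax = 3.
0 ≠ 3, so there is no saddle point; optimal play is mixed.
Let Row play a1 with probability p. Expected payoff against X: 3p + (-5)(1−p) = 8p − 5; against Y: 0p + 3(1−p) = −3p + 3.
Setting these equal: 8p − 5 = −3p + 3 ⇒ 11p = 8 ⇒ p = 8/11, and the value is (8)·(8/11) − 5 = 9/11.
For Column: with q = P(X), equating a1's and a2's payoffs gives 3q = −8q + 3 ⇒ q = 3/11.

9/11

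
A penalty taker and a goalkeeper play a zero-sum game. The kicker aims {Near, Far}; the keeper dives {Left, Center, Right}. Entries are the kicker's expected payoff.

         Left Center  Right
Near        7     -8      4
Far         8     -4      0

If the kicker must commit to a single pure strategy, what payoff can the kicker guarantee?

-4

Row minima: Near → -8, Far → -4.
The best of these is -4.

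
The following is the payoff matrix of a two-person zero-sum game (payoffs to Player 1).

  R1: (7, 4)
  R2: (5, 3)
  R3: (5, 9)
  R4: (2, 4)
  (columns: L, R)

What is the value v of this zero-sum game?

43/7

Row minima: R1 → 4, R2 → 3, R3 → 5, R4 → 2; maximin = 5.
Column maxima: L → 7, R → 9; minimax = 7.
5 ≠ 7, so there is no saddle point; optimal play is mixed.
R2 is strictly dominated by R1, so Player 1 never plays it.
R4 is strictly dominated by R3, so Player 1 never plays it.
On the remaining 2×2 (R1, R3 vs L, R):
Let Player 1 play R1 with probability p. Expected payoff against L: 7p + 5(1−p) = 2p + 5; against R: 4p + 9(1−p) = −5p + 9.
Setting these equal: 2p + 5 = −5p + 9 ⇒ 7p = 4 ⇒ p = 4/7, and the value is (2)·(4/7) + 5 = 43/7.
For Player 2: with q = P(L), equating R1's and R3's payoffs gives 3q + 4 = −4q + 9 ⇒ q = 5/7.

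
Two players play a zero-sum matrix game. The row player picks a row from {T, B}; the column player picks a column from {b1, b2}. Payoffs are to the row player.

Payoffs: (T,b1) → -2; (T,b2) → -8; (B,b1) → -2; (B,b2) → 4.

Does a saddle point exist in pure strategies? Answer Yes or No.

Yes

Row minima: T → -8, B → -2; maximin = -2.
Column maxima: b1 → -2, b2 → 4; minimax = -2.
maximin = minimax = -2, so a saddle point exists.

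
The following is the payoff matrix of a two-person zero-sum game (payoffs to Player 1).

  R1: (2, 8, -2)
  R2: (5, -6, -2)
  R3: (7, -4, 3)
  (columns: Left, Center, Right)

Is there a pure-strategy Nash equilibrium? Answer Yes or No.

Row minima: R1 → -2, R2 → -6, R3 → -4; maximin = -2.
Column maxima: Left → 7, Center → 8, Right → 3; minimax = 3.
-2 ≠ 3, so no pure-strategy equilibrium exists.

No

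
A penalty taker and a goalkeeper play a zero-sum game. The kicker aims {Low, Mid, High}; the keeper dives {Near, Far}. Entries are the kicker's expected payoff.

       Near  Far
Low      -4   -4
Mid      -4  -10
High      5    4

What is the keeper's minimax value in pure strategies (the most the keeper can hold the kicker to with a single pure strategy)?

4

Column maxima: Near → 5, Far → 4.
The smallest of these is 4.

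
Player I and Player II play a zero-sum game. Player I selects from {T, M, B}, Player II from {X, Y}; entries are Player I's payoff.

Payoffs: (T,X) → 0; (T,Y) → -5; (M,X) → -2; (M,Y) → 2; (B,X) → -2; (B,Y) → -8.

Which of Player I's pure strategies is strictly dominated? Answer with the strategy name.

T gives a strictly higher payoff than B against every column: 0 > -2, -5 > -8.
So B is strictly dominated and Player I never plays it.

B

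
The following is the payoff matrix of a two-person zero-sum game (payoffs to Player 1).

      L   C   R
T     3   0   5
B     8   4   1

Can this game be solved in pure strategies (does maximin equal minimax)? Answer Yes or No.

No

Row minima: T → 0, B → 1; maximin = 1.
Column maxima: L → 8, C → 4, R → 5; minimax = 4.
1 ≠ 4, so no pure-strategy equilibrium exists.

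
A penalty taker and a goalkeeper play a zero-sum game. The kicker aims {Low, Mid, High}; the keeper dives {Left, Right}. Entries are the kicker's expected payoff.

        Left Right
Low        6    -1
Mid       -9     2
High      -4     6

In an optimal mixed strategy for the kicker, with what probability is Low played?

Row minima: Low → -1, Mid → -9, High → -4; maximin = -1.
Column maxima: Left → 6, Right → 6; minimax = 6.
-1 ≠ 6, so there is no saddle point; optimal play is mixed.
Mid is strictly dominated by High, so the kicker never plays it.
On the remaining 2×2 (Low, High vs Left, Right):
Let the kicker play Low with probability p. Expected payoff against Left: 6p + (-4)(1−p) = 10p − 4; against Right: (-1)p + 6(1−p) = −7p + 6.
Setting these equal: 10p − 4 = −7p + 6 ⇒ 17p = 10 ⇒ p = 10/17, and the value is (10)·(10/17) − 4 = 32/17.
For the keeper: with q = P(Left), equating Low's and High's payoffs gives 7q − 1 = −10q + 6 ⇒ q = 7/17.

10/17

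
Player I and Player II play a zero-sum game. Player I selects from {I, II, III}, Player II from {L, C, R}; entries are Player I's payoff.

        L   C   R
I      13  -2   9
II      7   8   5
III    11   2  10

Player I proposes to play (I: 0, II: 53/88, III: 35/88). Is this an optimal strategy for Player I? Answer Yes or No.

Against L this mix gives (53/88)·7 + (35/88)·11 = 189/22.
Against C this mix gives (53/88)·8 + (35/88)·2 = 247/44.
Against R this mix gives (53/88)·5 + (35/88)·10 = 615/88.
Player II will play C, holding Player I to 247/44. Shifting weight toward the row that does better against C would raise this floor (the equalizing mix achieves 70/11 against both C and R), so the proposed strategy is not optimal.

No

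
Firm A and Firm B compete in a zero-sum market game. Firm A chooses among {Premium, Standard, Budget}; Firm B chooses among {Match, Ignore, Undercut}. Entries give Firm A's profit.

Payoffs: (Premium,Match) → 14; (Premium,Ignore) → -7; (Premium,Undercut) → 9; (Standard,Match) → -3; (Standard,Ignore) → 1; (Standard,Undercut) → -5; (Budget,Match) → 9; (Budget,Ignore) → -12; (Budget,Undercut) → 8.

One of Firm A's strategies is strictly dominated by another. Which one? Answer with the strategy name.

Budget

Premium gives a strictly higher payoff than Budget against every column: 14 > 9, -7 > -12, 9 > 8.
So Budget is strictly dominated and Firm A never plays it.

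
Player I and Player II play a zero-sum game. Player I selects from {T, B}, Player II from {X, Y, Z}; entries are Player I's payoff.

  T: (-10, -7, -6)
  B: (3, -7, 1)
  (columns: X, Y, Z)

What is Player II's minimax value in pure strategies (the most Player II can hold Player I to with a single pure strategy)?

Column maxima: X → 3, Y → -7, Z → 1.
The smallest of these is -7.

-7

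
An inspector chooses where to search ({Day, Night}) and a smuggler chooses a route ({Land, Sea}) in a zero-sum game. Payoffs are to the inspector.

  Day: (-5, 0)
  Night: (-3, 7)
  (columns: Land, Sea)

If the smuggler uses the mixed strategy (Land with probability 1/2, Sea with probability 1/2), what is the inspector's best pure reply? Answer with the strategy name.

Night

Expected payoff of Day: (1/2)·(-5) + (1/2)·0 = -5/2.
Expected payoff of Night: (1/2)·(-3) + (1/2)·7 = 2.
The largest is 2, so the inspector's best response is Night.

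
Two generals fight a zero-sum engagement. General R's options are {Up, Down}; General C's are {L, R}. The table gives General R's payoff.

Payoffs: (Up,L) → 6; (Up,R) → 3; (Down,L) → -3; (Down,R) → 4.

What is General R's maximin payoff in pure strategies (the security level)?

3

Row minima: Up → 3, Down → -3.
The best of these is 3.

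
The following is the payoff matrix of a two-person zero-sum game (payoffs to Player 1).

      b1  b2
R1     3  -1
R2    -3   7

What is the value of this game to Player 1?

Row minima: R1 → -1, R2 → -3; maximin = -1.
Column maxima: b1 → 3, b2 → 7; minimax = 3.
-1 ≠ 3, so there is no saddle point; optimal play is mixed.
Let Player 1 play R1 with probability p. Expected payoff against b1: 3p + (-3)(1−p) = 6p − 3; against b2: (-1)p + 7(1−p) = −8p + 7.
Setting these equal: 6p − 3 = −8p + 7 ⇒ 14p = 10 ⇒ p = 5/7, and the value is (6)·(5/7) − 3 = 9/7.
For Player 2: with q = P(b1), equating R1's and R2's payoffs gives 4q − 1 = −10q + 7 ⇒ q = 4/7.

9/7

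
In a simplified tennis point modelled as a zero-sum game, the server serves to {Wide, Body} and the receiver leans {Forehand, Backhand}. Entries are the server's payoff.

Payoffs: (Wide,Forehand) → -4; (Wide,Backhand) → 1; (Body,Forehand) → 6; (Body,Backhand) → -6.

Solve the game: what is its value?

Row minima: Wide → -4, Body → -6; maximin = -4.
Column maxima: Forehand → 6, Backhand → 1; minimax = 1.
-4 ≠ 1, so there is no saddle point; optimal play is mixed.
Let the server play Wide with probability p. Expected payoff against Forehand: (-4)p + 6(1−p) = −10p + 6; against Backhand: 1p + (-6)(1−p) = 7p − 6.
Setting these equal: −10p + 6 = 7p − 6 ⇒ −17p = -12 ⇒ p = 12/17, and the value is (-10)·(12/17) + 6 = -18/17.
For the receiver: with q = P(Forehand), equating Wide's and Body's payoffs gives −5q + 1 = 12q − 6 ⇒ q = 7/17.

-18/17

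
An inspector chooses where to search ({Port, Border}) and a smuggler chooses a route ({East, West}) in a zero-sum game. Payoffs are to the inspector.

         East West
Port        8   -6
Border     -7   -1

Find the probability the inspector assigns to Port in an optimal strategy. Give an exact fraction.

Row minima: Port → -6, Border → -7; maximin = -6.
Column maxima: East → 8, West → -1; minimax = -1.
-6 ≠ -1, so there is no saddle point; optimal play is mixed.
Let the inspector play Port with probability p. Expected payoff against East: 8p + (-7)(1−p) = 15p − 7; against West: (-6)p + (-1)(1−p) = −5p − 1.
Setting these equal: 15p − 7 = −5p − 1 ⇒ 20p = 6 ⇒ p = 3/10, and the value is (15)·(3/10) − 7 = -5/2.
For the smuggler: with q = P(East), equating Port's and Border's payoffs gives 14q − 6 = −6q − 1 ⇒ q = 1/4.

3/10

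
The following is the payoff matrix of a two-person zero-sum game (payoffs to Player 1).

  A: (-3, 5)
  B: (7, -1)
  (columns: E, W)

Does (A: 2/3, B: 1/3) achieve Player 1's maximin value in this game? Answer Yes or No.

No

Against E this mix gives (2/3)·(-3) + (1/3)·7 = 1/3.
Against W this mix gives (2/3)·5 + (1/3)·(-1) = 3.
Player 2 will play E, holding Player 1 to 1/3. Shifting weight toward the row that does better against E would raise this floor (the equalizing mix achieves 2 against both E and W), so the proposed strategy is not optimal.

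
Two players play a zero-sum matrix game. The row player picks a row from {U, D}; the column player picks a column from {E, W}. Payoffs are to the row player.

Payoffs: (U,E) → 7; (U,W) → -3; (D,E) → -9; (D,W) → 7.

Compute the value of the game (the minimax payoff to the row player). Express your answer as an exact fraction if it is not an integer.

11/13

Row minima: U → -3, D → -9; maximin = -3.
Column maxima: E → 7, W → 7; minimax = 7.
-3 ≠ 7, so there is no saddle point; optimal play is mixed.
Let the row player play U with probability p. Expected payoff against E: 7p + (-9)(1−p) = 16p − 9; against W: (-3)p + 7(1−p) = −10p + 7.
Setting these equal: 16p − 9 = −10p + 7 ⇒ 26p = 16 ⇒ p = 8/13, and the value is (16)·(8/13) − 9 = 11/13.
For the column player: with q = P(E), equating U's and D's payoffs gives 10q − 3 = −16q + 7 ⇒ q = 5/13.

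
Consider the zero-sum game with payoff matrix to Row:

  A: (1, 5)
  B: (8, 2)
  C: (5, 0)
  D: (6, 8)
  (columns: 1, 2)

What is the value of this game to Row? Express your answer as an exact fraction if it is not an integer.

Row minima: A → 1, B → 2, C → 0, D → 6; maximin = 6.
Column maxima: 1 → 8, 2 → 8; minimax = 8.
6 ≠ 8, so there is no saddle point; optimal play is mixed.
A is strictly dominated by D, so Row never plays it.
C is strictly dominated by B, so Row never plays it.
On the remaining 2×2 (B, D vs 1, 2):
Let Row play B with probability p. Expected payoff against 1: 8p + 6(1−p) = 2p + 6; against 2: 2p + 8(1−p) = −6p + 8.
Setting these equal: 2p + 6 = −6p + 8 ⇒ 8p = 2 ⇒ p = 1/4, and the value is (2)·(1/4) + 6 = 13/2.
For Column: with q = P(1), equating B's and D's payoffs gives 6q + 2 = −2q + 8 ⇒ q = 3/4.

13/2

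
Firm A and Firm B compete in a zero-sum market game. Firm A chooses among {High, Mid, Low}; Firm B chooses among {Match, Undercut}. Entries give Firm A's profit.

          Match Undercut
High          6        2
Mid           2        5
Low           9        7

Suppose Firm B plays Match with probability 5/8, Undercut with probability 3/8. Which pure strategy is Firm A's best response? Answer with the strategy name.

Expected payoff of High: (5/8)·6 + (3/8)·2 = 9/2.
Expected payoff of Mid: (5/8)·2 + (3/8)·5 = 25/8.
Expected payoff of Low: (5/8)·9 + (3/8)·7 = 33/4.
The largest is 33/4, so Firm A's best response is Low.

Low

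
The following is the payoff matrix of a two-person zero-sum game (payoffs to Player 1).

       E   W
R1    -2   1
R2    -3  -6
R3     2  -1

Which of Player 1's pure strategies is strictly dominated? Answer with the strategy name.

R1 gives a strictly higher payoff than R2 against every column: -2 > -3, 1 > -6.
So R2 is strictly dominated and Player 1 never plays it.

R2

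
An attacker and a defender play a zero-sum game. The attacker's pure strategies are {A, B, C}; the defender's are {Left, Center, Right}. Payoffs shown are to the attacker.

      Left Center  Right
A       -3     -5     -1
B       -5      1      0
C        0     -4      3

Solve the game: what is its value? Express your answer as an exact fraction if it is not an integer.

-2

Row minima: A → -5, B → -5, C → -4; maximin = -4.
Column maxima: Left → 0, Center → 1, Right → 3; minimax = 0.
-4 ≠ 0, so there is no saddle point; optimal play is mixed.
A is strictly dominated by C, so the attacker never plays it.
Right is strictly dominated by Left (it gives the attacker strictly more in every row), so the defender never plays it.
On the remaining 2×2 (B, C vs Left, Center):
Let the attacker play B with probability p. Expected payoff against Left: (-5)p + 0(1−p) = −5p; against Center: 1p + (-4)(1−p) = 5p − 4.
Setting these equal: −5p = 5p − 4 ⇒ −10p = -4 ⇒ p = 2/5, and the value is (-5)·(2/5) = -2.
For the defender: with q = P(Left), equating B's and C's payoffs gives −6q + 1 = 4q − 4 ⇒ q = 1/2.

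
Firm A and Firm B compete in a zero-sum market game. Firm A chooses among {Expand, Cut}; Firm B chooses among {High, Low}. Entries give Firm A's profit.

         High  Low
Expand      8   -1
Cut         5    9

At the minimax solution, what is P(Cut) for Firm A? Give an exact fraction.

Row minima: Expand → -1, Cut → 5; maximin = 5.
Column maxima: High → 8, Low → 9; minimax = 8.
5 ≠ 8, so there is no saddle point; optimal play is mixed.
Let Firm A play Expand with probability p. Expected payoff against High: 8p + 5(1−p) = 3p + 5; against Low: (-1)p + 9(1−p) = −10p + 9.
Setting these equal: 3p + 5 = −10p + 9 ⇒ 13p = 4 ⇒ p = 4/13, and the value is (3)·(4/13) + 5 = 77/13.
For Firm B: with q = P(High), equating Expand's and Cut's payoffs gives 9q − 1 = −4q + 9 ⇒ q = 10/13.

9/13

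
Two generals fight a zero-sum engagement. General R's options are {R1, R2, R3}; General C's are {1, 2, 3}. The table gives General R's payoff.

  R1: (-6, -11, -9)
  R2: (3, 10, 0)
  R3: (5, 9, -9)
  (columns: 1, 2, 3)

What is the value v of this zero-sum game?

0

Row minima: R1 → -11, R2 → 0, R3 → -9; maximin = 0.
Column maxima: 1 → 5, 2 → 10, 3 → 0; minimax = 0.
Since maximin = minimax = 0, there is a saddle point and the value is 0.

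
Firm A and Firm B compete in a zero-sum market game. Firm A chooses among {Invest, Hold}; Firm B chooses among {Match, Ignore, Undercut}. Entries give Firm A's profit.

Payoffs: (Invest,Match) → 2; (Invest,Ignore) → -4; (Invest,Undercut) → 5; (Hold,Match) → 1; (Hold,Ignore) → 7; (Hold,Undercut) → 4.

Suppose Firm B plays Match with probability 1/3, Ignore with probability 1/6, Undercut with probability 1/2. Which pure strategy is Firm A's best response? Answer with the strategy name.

Hold

Expected payoff of Invest: (1/3)·2 + (1/6)·(-4) + (1/2)·5 = 5/2.
Expected payoff of Hold: (1/3)·1 + (1/6)·7 + (1/2)·4 = 7/2.
The largest is 7/2, so Firm A's best response is Hold.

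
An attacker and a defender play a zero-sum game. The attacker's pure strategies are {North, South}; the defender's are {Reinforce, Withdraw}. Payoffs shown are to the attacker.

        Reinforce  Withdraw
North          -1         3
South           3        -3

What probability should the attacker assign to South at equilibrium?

Row minima: North → -1, South → -3; maximin = -1.
Column maxima: Reinforce → 3, Withdraw → 3; minimax = 3.
-1 ≠ 3, so there is no saddle point; optimal play is mixed.
Let the attacker play North with probability p. Expected payoff against Reinforce: (-1)p + 3(1−p) = −4p + 3; against Withdraw: 3p + (-3)(1−p) = 6p − 3.
Setting these equal: −4p + 3 = 6p − 3 ⇒ −10p = -6 ⇒ p = 3/5, and the value is (-4)·(3/5) + 3 = 3/5.
For the defender: with q = P(Reinforce), equating North's and South's payoffs gives −4q + 3 = 6q − 3 ⇒ q = 3/5.

2/5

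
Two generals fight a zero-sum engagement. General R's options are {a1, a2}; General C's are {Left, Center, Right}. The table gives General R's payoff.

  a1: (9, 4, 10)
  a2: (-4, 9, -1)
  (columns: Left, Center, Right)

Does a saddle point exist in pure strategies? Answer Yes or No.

No

Row minima: a1 → 4, a2 → -4; maximin = 4.
Column maxima: Left → 9, Center → 9, Right → 10; minimax = 9.
4 ≠ 9, so no pure-strategy equilibrium exists.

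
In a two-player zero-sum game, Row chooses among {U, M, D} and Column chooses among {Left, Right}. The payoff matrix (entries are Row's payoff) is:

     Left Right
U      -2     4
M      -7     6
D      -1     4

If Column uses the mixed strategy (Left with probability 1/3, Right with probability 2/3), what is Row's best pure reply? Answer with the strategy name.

Expected payoff of U: (1/3)·(-2) + (2/3)·4 = 2.
Expected payoff of M: (1/3)·(-7) + (2/3)·6 = 5/3.
Expected payoff of D: (1/3)·(-1) + (2/3)·4 = 7/3.
The largest is 7/3, so Row's best response is D.

D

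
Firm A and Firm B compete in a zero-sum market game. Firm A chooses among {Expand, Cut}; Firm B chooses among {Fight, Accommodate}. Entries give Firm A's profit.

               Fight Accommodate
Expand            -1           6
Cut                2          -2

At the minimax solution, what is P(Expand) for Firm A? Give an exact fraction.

4/11

Row minima: Expand → -1, Cut → -2; maximin = -1.
Column maxima: Fight → 2, Accommodate → 6; minimax = 2.
-1 ≠ 2, so there is no saddle point; optimal play is mixed.
Let Firm A play Expand with probability p. Expected payoff against Fight: (-1)p + 2(1−p) = −3p + 2; against Accommodate: 6p + (-2)(1−p) = 8p − 2.
Setting these equal: −3p + 2 = 8p − 2 ⇒ −11p = -4 ⇒ p = 4/11, and the value is (-3)·(4/11) + 2 = 10/11.
For Firm B: with q = P(Fight), equating Expand's and Cut's payoffs gives −7q + 6 = 4q − 2 ⇒ q = 8/11.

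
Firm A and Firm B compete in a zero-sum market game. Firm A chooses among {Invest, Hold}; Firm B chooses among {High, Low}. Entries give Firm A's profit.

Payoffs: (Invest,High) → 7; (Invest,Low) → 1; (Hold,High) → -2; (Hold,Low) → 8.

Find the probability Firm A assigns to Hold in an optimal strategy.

3/8

Row minima: Invest → 1, Hold → -2; maximin = 1.
Column maxima: High → 7, Low → 8; minimax = 7.
1 ≠ 7, so there is no saddle point; optimal play is mixed.
Let Firm A play Invest with probability p. Expected payoff against High: 7p + (-2)(1−p) = 9p − 2; against Low: 1p + 8(1−p) = −7p + 8.
Setting these equal: 9p − 2 = −7p + 8 ⇒ 16p = 10 ⇒ p = 5/8, and the value is (9)·(5/8) − 2 = 29/8.
For Firm B: with q = P(High), equating Invest's and Hold's payoffs gives 6q + 1 = −10q + 8 ⇒ q = 7/16.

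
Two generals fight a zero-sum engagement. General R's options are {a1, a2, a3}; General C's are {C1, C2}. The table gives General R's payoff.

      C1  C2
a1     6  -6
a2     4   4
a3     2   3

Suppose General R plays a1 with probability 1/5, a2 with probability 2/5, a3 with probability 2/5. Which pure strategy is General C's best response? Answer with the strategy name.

If General C plays C1, General R's expected payoff is (1/5)·6 + (2/5)·4 + (2/5)·2 = 18/5.
If General C plays C2, General R's expected payoff is (1/5)·(-6) + (2/5)·4 + (2/5)·3 = 8/5.
General C minimizes General R's payoff; the smallest is 8/5, so the best response is C2.

C2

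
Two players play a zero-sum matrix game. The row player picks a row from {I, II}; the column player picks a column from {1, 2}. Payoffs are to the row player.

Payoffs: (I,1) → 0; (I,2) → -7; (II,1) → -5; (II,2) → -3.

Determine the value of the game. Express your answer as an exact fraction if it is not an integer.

-35/9

Row minima: I → -7, II → -5; maximin = -5.
Column maxima: 1 → 0, 2 → -3; minimax = -3.
-5 ≠ -3, so there is no saddle point; optimal play is mixed.
Let the row player play I with probability p. Expected payoff against 1: 0p + (-5)(1−p) = 5p − 5; against 2: (-7)p + (-3)(1−p) = −4p − 3.
Setting these equal: 5p − 5 = −4p − 3 ⇒ 9p = 2 ⇒ p = 2/9, and the value is (5)·(2/9) − 5 = -35/9.
For the column player: with q = P(1), equating I's and II's payoffs gives 7q − 7 = −2q − 3 ⇒ q = 4/9.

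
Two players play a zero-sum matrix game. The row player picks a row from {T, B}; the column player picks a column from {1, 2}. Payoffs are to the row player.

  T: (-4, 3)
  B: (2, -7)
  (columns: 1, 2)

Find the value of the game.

-11/8

Row minima: T → -4, B → -7; maximin = -4.
Column maxima: 1 → 2, 2 → 3; minimax = 2.
-4 ≠ 2, so there is no saddle point; optimal play is mixed.
Let the row player play T with probability p. Expected payoff against 1: (-4)p + 2(1−p) = −6p + 2; against 2: 3p + (-7)(1−p) = 10p − 7.
Setting these equal: −6p + 2 = 10p − 7 ⇒ −16p = -9 ⇒ p = 9/16, and the value is (-6)·(9/16) + 2 = -11/8.
For the column player: with q = P(1), equating T's and B's payoffs gives −7q + 3 = 9q − 7 ⇒ q = 5/8.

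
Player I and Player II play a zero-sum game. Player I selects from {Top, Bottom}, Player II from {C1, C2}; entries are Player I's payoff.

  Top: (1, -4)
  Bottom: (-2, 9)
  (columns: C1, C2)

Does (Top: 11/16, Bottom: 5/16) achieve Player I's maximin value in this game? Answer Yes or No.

Yes

Against C1 this mix gives (11/16)·1 + (5/16)·(-2) = 1/16.
Against C2 this mix gives (11/16)·(-4) + (5/16)·9 = 1/16.
All of Player II's active replies (C1, C2) yield 1/16, and no column does worse for Player I. The mix makes Player II indifferent and guarantees 1/16, so it is optimal.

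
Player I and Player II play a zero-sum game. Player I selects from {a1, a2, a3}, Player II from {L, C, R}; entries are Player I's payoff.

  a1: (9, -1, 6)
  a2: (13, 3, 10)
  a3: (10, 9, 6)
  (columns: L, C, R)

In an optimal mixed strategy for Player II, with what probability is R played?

3/5

Row minima: a1 → -1, a2 → 3, a3 → 6; maximin = 6.
Column maxima: L → 13, C → 9, R → 10; minimax = 9.
6 ≠ 9, so there is no saddle point; optimal play is mixed.
a1 is strictly dominated by a2, so Player I never plays it.
L is strictly dominated by C (it gives Player I strictly more in every row), so Player II never plays it.
On the remaining 2×2 (a2, a3 vs C, R):
Let Player I play a2 with probability p. Expected payoff against C: 3p + 9(1−p) = −6p + 9; against R: 10p + 6(1−p) = 4p + 6.
Setting these equal: −6p + 9 = 4p + 6 ⇒ −10p = -3 ⇒ p = 3/10, and the value is (-6)·(3/10) + 9 = 36/5.
For Player II: with q = P(C), equating a2's and a3's payoffs gives −7q + 10 = 3q + 6 ⇒ q = 2/5.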